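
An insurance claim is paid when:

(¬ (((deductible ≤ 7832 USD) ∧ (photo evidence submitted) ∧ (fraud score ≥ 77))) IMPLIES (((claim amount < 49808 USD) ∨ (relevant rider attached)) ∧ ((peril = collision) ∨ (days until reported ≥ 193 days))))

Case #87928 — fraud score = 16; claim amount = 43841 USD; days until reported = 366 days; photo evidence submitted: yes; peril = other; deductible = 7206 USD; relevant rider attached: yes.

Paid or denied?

Atomic conditions:
  deductible ≤ 7832 USD: 7206 ≤ 7832 is true
  photo evidence submitted: yes → true
  fraud score ≥ 77: 16 ≥ 77 is false
  claim amount < 49808 USD: 43841 < 49808 is true
  relevant rider attached: yes → true
  peril = collision: other == collision is false
  days until reported ≥ 193 days: 366 ≥ 193 is true
Combine:
[1.1] true AND true AND false = false
[1] NOT false = true
[2.1] true OR true = true
[2.2] false OR true = true
[2] true AND true = true
[root] true → true = true
Overall: true → paid

Paid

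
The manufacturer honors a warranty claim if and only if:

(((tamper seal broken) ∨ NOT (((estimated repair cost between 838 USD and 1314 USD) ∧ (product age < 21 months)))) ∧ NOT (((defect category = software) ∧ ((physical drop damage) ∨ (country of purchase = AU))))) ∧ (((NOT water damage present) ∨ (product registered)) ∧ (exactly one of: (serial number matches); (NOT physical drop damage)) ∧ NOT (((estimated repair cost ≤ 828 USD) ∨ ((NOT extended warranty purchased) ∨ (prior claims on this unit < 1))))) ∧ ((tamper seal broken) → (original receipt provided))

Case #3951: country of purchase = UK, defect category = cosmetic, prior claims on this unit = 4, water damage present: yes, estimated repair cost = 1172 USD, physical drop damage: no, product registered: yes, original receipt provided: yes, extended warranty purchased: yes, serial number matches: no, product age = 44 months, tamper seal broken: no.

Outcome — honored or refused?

Atomic conditions:
  tamper seal broken: no → false
  estimated repair cost between 838 USD and 1314 USD: 1172 in [838, 1314] is true
  product age < 21 months: 44 < 21 is false
  defect category = software: cosmetic == software is false
  physical drop damage: no → false
  country of purchase = AU: UK == AU is false
  NOT water damage present: yes → false
  product registered: yes → true
  serial number matches: no → false
  NOT physical drop damage: no → true
  estimated repair cost ≤ 828 USD: 1172 ≤ 828 is false
  NOT extended warranty purchased: yes → false
  prior claims on this unit < 1: 4 < 1 is false
  original receipt provided: yes → true
Combine:
[1.1.2.1] true AND false = false
[1.1.2] NOT false = true
[1.1] false OR true = true
[1.2.1.2] false OR false = false
[1.2.1] false AND false = false
[1.2] NOT false = true
[1] true AND true = true
[2.1] false OR true = true
[2.2] exactly-one(false, true) = true
[2.3.1.2] false OR false = false
[2.3.1] false OR false = false
[2.3] NOT false = true
[2] true AND true AND true = true
[3] false → true (antecedent false ⇒ implication holds) = true
[root] true AND true AND true = true
Overall: true → honored

Honored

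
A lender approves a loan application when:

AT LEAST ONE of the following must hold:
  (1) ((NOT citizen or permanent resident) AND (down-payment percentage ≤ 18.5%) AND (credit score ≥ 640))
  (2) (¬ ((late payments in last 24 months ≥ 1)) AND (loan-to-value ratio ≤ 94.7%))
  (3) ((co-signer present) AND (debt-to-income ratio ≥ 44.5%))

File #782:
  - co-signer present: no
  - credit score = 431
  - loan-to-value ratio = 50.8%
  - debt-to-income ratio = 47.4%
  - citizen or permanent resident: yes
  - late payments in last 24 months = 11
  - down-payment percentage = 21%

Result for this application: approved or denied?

Atomic conditions:
  NOT citizen or permanent resident: yes → false
  down-payment percentage ≤ 18.5%: 21 ≤ 18.5 is false
  credit score ≥ 640: 431 ≥ 640 is false
  late payments in last 24 months ≥ 1: 11 ≥ 1 is true
  loan-to-value ratio ≤ 94.7%: 50.8 ≤ 94.7 is true
  co-signer present: no → false
  debt-to-income ratio ≥ 44.5%: 47.4 ≥ 44.5 is true
Combine:
[1] false AND false AND false = false
[2.1] NOT true = false
[2] false AND true = false
[3] false AND true = false
[root] false OR false OR false = false
Overall: false → denied

Denied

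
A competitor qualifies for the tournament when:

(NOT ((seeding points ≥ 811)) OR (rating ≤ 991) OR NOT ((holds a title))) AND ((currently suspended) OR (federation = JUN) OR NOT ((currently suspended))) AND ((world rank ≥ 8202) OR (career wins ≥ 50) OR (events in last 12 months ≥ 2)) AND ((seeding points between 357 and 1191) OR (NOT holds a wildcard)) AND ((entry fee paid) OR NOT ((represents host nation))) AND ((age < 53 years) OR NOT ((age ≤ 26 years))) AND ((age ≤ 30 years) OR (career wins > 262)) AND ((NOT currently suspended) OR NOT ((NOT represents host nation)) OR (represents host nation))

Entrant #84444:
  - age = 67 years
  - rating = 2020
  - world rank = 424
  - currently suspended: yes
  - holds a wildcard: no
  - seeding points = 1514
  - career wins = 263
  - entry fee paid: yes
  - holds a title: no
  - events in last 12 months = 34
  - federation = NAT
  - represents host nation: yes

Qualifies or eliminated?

Atomic conditions:
  seeding points ≥ 811: 1514 ≥ 811 is true
  rating ≤ 991: 2020 ≤ 991 is false
  holds a title: no → false
  currently suspended: yes → true
  federation = JUN: NAT == JUN is false
  world rank ≥ 8202: 424 ≥ 8202 is false
  career wins ≥ 50: 263 ≥ 50 is true
  events in last 12 months ≥ 2: 34 ≥ 2 is true
  seeding points between 357 and 1191: 1514 in [357, 1191] is false
  NOT holds a wildcard: no → true
  entry fee paid: yes → true
  represents host nation: yes → true
  age < 53 years: 67 < 53 is false
  age ≤ 26 years: 67 ≤ 26 is false
  age ≤ 30 years: 67 ≤ 30 is false
  career wins > 262: 263 > 262 is true
  NOT currently suspended: yes → false
  NOT represents host nation: yes → false
Combine:
[1.1] NOT true = false
[1.3] NOT false = true
[1] false OR false OR true = true
[2.3] NOT true = false
[2] true OR false OR false = true
[3] false OR true OR true = true
[4] false OR true = true
[5.2] NOT true = false
[5] true OR false = true
[6.2] NOT false = true
[6] false OR true = true
[7] false OR true = true
[8.2] NOT false = true
[8] false OR true OR true = true
[root] true AND true AND true AND true AND true AND true AND true AND true = true
Overall: true → qualifies

Qualifies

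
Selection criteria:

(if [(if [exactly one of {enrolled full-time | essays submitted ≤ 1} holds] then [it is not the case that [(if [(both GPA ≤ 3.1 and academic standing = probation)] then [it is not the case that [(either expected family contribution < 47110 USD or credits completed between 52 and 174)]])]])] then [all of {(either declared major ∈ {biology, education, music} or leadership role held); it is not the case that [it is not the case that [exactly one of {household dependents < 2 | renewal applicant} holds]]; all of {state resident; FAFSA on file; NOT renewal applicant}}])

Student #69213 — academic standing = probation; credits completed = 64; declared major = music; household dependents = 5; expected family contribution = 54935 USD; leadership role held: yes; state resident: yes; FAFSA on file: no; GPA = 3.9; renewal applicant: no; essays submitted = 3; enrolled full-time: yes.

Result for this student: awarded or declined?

Awarded

Atomic conditions:
  enrolled full-time: yes → true
  essays submitted ≤ 1: 3 ≤ 1 is false
  GPA ≤ 3.1: 3.9 ≤ 3.1 is false
  academic standing = probation: probation == probation is true
  expected family contribution < 47110 USD: 54935 < 47110 is false
  credits completed between 52 and 174: 64 in [52, 174] is true
  declared major ∈ {biology, education, music}: music is in the set → true
  leadership role held: yes → true
  household dependents < 2: 5 < 2 is false
  renewal applicant: no → false
  state resident: yes → true
  FAFSA on file: no → false
  NOT renewal applicant: no → true
Combine:
[1.1] exactly-one(true, false) = true
[1.2.1.1] false AND true = false
[1.2.1.2.1] false OR true = true
[1.2.1.2] NOT true = false
[1.2.1] false → false (antecedent false ⇒ implication holds) = true
[1.2] NOT true = false
[1] true → false = false
[2.1] true OR true = true
[2.2.1.1] exactly-one(false, false) = false
[2.2.1] NOT false = true
[2.2] NOT true = false
[2.3] true AND false AND true = false
[2] true AND false AND false = false
[root] false → false (antecedent false ⇒ implication holds) = true
Overall: true → awarded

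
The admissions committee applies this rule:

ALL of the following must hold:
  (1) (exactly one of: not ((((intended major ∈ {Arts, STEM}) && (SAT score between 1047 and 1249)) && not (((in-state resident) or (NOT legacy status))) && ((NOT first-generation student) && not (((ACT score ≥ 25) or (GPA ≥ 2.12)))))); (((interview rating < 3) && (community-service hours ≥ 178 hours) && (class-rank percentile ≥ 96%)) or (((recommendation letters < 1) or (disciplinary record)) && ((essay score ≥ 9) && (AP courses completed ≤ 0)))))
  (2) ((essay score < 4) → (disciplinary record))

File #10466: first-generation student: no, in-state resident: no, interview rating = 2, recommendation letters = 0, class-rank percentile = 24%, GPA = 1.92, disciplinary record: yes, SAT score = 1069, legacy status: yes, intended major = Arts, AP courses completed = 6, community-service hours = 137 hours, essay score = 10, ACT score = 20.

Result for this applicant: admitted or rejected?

Atomic conditions:
  intended major ∈ {Arts, STEM}: Arts is in the set → true
  SAT score between 1047 and 1249: 1069 in [1047, 1249] is true
  in-state resident: no → false
  NOT legacy status: yes → false
  NOT first-generation student: no → true
  ACT score ≥ 25: 20 ≥ 25 is false
  GPA ≥ 2.12: 1.92 ≥ 2.12 is false
  interview rating < 3: 2 < 3 is true
  community-service hours ≥ 178 hours: 137 ≥ 178 is false
  class-rank percentile ≥ 96%: 24 ≥ 96 is false
  recommendation letters < 1: 0 < 1 is true
  disciplinary record: yes → true
  essay score ≥ 9: 10 ≥ 9 is true
  AP courses completed ≤ 0: 6 ≤ 0 is false
  essay score < 4: 10 < 4 is false
Combine:
[1.1.1.1] true AND true = true
[1.1.1.2.1] false OR false = false
[1.1.1.2] NOT false = true
[1.1.1.3.2.1] false OR false = false
[1.1.1.3.2] NOT false = true
[1.1.1.3] true AND true = true
[1.1.1] true AND true AND true = true
[1.1] NOT true = false
[1.2.1] true AND false AND false = false
[1.2.2.1] true OR true = true
[1.2.2.2] true AND false = false
[1.2.2] true AND false = false
[1.2] false OR false = false
[1] exactly-one(false, false) = false
[2] false → true (antecedent false ⇒ implication holds) = true
[root] false AND true = false
Overall: false → rejected

Rejected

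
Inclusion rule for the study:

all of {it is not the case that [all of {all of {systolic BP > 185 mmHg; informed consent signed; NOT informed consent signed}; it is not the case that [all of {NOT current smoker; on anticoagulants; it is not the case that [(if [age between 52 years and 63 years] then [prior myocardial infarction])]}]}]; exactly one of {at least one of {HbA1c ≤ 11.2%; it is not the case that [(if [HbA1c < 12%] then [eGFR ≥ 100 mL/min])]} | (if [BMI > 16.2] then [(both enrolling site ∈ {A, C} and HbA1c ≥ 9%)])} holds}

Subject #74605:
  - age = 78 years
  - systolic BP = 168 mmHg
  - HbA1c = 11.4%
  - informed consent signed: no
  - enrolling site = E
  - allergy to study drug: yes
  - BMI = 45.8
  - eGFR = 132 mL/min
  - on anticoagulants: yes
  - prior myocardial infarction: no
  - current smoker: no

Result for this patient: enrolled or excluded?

Excluded

Atomic conditions:
  systolic BP > 185 mmHg: 168 > 185 is false
  informed consent signed: no → false
  NOT informed consent signed: no → true
  NOT current smoker: no → true
  on anticoagulants: yes → true
  age between 52 years and 63 years: 78 in [52, 63] is false
  prior myocardial infarction: no → false
  HbA1c ≤ 11.2%: 11.4 ≤ 11.2 is false
  HbA1c < 12%: 11.4 < 12 is true
  eGFR ≥ 100 mL/min: 132 ≥ 100 is true
  BMI > 16.2: 45.8 > 16.2 is true
  enrolling site ∈ {A, C}: E is not in the set → false
  HbA1c ≥ 9%: 11.4 ≥ 9 is true
Combine:
[1.1.1] false AND false AND true = false
[1.1.2.1.3.1] false → false (antecedent false ⇒ implication holds) = true
[1.1.2.1.3] NOT true = false
[1.1.2.1] true AND true AND false = false
[1.1.2] NOT false = true
[1.1] false AND true = false
[1] NOT false = true
[2.1.2.1] true → true = true
[2.1.2] NOT true = false
[2.1] false OR false = false
[2.2.2] false AND true = false
[2.2] true → false = false
[2] exactly-one(false, false) = false
[root] true AND false = false
Overall: false → excluded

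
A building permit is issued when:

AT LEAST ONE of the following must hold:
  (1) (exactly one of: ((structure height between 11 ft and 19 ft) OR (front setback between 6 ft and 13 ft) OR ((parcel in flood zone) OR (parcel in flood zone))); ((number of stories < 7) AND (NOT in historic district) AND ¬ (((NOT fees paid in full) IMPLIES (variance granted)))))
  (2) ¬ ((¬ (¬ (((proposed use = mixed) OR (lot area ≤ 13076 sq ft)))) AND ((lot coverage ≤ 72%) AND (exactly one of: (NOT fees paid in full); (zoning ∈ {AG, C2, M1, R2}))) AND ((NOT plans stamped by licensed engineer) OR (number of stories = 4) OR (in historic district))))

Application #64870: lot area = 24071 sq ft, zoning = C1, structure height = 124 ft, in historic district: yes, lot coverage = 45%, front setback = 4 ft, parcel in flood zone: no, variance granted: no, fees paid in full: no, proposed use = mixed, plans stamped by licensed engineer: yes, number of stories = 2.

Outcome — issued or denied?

Denied

Atomic conditions:
  structure height between 11 ft and 19 ft: 124 in [11, 19] is false
  front setback between 6 ft and 13 ft: 4 in [6, 13] is false
  parcel in flood zone: no → false
  number of stories < 7: 2 < 7 is true
  NOT in historic district: yes → false
  NOT fees paid in full: no → true
  variance granted: no → false
  proposed use = mixed: mixed == mixed is true
  lot area ≤ 13076 sq ft: 24071 ≤ 13076 is false
  lot coverage ≤ 72%: 45 ≤ 72 is true
  zoning ∈ {AG, C2, M1, R2}: C1 is not in the set → false
  NOT plans stamped by licensed engineer: yes → false
  number of stories = 4: 2 == 4 is false
  in historic district: yes → true
Combine:
[1.1.3] false OR false = false
[1.1] false OR false OR false = false
[1.2.3.1] true → false = false
[1.2.3] NOT false = true
[1.2] true AND false AND true = false
[1] exactly-one(false, false) = false
[2.1.1.1.1] true OR false = true
[2.1.1.1] NOT true = false
[2.1.1] NOT false = true
[2.1.2.2] exactly-one(true, false) = true
[2.1.2] true AND true = true
[2.1.3] false OR false OR true = true
[2.1] true AND true AND true = true
[2] NOT true = false
[root] false OR false = false
Overall: false → denied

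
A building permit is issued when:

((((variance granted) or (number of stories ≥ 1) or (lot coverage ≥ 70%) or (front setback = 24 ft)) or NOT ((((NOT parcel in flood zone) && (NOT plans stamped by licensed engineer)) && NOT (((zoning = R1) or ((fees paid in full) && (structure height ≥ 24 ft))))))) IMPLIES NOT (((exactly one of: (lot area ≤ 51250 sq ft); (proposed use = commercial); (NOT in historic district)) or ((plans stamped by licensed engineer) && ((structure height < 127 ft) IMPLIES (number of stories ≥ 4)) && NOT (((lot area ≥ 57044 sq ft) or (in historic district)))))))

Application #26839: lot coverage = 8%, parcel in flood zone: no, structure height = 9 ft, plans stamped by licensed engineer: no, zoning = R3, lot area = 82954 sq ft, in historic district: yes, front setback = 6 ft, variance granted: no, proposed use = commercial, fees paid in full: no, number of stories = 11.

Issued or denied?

Atomic conditions:
  variance granted: no → false
  number of stories ≥ 1: 11 ≥ 1 is true
  lot coverage ≥ 70%: 8 ≥ 70 is false
  front setback = 24 ft: 6 == 24 is false
  NOT parcel in flood zone: no → true
  NOT plans stamped by licensed engineer: no → true
  zoning = R1: R3 == R1 is false
  fees paid in full: no → false
  structure height ≥ 24 ft: 9 ≥ 24 is false
  lot area ≤ 51250 sq ft: 82954 ≤ 51250 is false
  proposed use = commercial: commercial == commercial is true
  NOT in historic district: yes → false
  plans stamped by licensed engineer: no → false
  structure height < 127 ft: 9 < 127 is true
  number of stories ≥ 4: 11 ≥ 4 is true
  lot area ≥ 57044 sq ft: 82954 ≥ 57044 is true
  in historic district: yes → true
Combine:
[1.1] false OR true OR false OR false = true
[1.2.1.1] true AND true = true
[1.2.1.2.1.2] false AND false = false
[1.2.1.2.1] false OR false = false
[1.2.1.2] NOT false = true
[1.2.1] true AND true = true
[1.2] NOT true = false
[1] true OR false = true
[2.1.1] exactly-one(false, true, false) = true
[2.1.2.2] true → true = true
[2.1.2.3.1] true OR true = true
[2.1.2.3] NOT true = false
[2.1.2] false AND true AND false = false
[2.1] true OR false = true
[2] NOT true = false
[root] true → false = false
Overall: false → denied

Denied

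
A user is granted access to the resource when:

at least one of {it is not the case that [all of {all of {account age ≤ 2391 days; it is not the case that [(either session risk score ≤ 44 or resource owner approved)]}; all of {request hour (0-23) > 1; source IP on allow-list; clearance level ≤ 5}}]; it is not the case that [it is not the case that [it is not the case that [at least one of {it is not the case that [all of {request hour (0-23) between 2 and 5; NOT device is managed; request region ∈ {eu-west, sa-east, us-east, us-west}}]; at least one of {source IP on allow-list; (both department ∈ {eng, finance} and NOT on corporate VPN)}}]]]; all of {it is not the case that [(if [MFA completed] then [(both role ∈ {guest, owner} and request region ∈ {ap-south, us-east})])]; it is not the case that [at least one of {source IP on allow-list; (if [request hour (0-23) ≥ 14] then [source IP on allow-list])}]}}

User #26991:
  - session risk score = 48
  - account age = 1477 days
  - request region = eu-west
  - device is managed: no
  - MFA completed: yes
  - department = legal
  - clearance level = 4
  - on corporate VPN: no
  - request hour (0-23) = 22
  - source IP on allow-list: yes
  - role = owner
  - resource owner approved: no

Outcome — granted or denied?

Atomic conditions:
  account age ≤ 2391 days: 1477 ≤ 2391 is true
  session risk score ≤ 44: 48 ≤ 44 is false
  resource owner approved: no → false
  request hour (0-23) > 1: 22 > 1 is true
  source IP on allow-list: yes → true
  clearance level ≤ 5: 4 ≤ 5 is true
  request hour (0-23) between 2 and 5: 22 in [2, 5] is false
  NOT device is managed: no → true
  request region ∈ {eu-west, sa-east, us-east, us-west}: eu-west is in the set → true
  department ∈ {eng, finance}: legal is not in the set → false
  NOT on corporate VPN: no → true
  MFA completed: yes → true
  role ∈ {guest, owner}: owner is in the set → true
  request region ∈ {ap-south, us-east}: eu-west is not in the set → false
  request hour (0-23) ≥ 14: 22 ≥ 14 is true
Combine:
[1.1.1.2.1] false OR false = false
[1.1.1.2] NOT false = true
[1.1.1] true AND true = true
[1.1.2] true AND true AND true = true
[1.1] true AND true = true
[1] NOT true = false
[2.1.1.1.1.1] false AND true AND true = false
[2.1.1.1.1] NOT false = true
[2.1.1.1.2.2] false AND true = false
[2.1.1.1.2] true OR false = true
[2.1.1.1] true OR true = true
[2.1.1] NOT true = false
[2.1] NOT false = true
[2] NOT true = false
[3.1.1.2] true AND false = false
[3.1.1] true → false = false
[3.1] NOT false = true
[3.2.1.2] true → true = true
[3.2.1] true OR true = true
[3.2] NOT true = false
[3] true AND false = false
[root] false OR false OR false = false
Overall: false → denied

Denied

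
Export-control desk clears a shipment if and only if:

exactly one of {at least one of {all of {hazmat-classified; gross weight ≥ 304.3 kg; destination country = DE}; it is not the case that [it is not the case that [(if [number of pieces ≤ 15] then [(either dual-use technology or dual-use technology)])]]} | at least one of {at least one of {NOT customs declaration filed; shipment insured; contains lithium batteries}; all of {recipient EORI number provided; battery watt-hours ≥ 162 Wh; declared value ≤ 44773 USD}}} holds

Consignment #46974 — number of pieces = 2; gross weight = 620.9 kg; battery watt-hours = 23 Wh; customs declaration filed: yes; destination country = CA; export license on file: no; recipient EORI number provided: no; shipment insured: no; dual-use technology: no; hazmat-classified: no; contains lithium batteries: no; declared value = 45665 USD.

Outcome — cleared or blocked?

Atomic conditions:
  hazmat-classified: no → false
  gross weight ≥ 304.3 kg: 620.9 ≥ 304.3 is true
  destination country = DE: CA == DE is false
  number of pieces ≤ 15: 2 ≤ 15 is true
  dual-use technology: no → false
  NOT customs declaration filed: yes → false
  shipment insured: no → false
  contains lithium batteries: no → false
  recipient EORI number provided: no → false
  battery watt-hours ≥ 162 Wh: 23 ≥ 162 is false
  declared value ≤ 44773 USD: 45665 ≤ 44773 is false
Combine:
[1.1] false AND true AND false = false
[1.2.1.1.2] false OR false = false
[1.2.1.1] true → false = false
[1.2.1] NOT false = true
[1.2] NOT true = false
[1] false OR false = false
[2.1] false OR false OR false = false
[2.2] false AND false AND false = false
[2] false OR false = false
[root] exactly-one(false, false) = false
Overall: false → blocked

Blocked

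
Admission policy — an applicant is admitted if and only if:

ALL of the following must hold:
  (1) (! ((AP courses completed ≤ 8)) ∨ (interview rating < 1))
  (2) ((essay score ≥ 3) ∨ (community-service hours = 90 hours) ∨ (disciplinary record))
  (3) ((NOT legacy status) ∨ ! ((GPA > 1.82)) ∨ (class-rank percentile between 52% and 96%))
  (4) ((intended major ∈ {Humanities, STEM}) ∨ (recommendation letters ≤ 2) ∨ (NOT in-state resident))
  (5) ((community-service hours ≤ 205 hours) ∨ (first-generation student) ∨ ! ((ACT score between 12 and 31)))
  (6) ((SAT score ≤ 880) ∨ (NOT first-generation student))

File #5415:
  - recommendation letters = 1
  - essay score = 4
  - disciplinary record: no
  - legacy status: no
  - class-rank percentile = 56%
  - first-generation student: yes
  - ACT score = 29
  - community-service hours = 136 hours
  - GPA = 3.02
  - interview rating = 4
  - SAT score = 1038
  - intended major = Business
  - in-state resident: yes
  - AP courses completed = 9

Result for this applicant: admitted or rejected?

Atomic conditions:
  AP courses completed ≤ 8: 9 ≤ 8 is false
  interview rating < 1: 4 < 1 is false
  essay score ≥ 3: 4 ≥ 3 is true
  community-service hours = 90 hours: 136 == 90 is false
  disciplinary record: no → false
  NOT legacy status: no → true
  GPA > 1.82: 3.02 > 1.82 is true
  class-rank percentile between 52% and 96%: 56 in [52, 96] is true
  intended major ∈ {Humanities, STEM}: Business is not in the set → false
  recommendation letters ≤ 2: 1 ≤ 2 is true
  NOT in-state resident: yes → false
  community-service hours ≤ 205 hours: 136 ≤ 205 is true
  first-generation student: yes → true
  ACT score between 12 and 31: 29 in [12, 31] is true
  SAT score ≤ 880: 1038 ≤ 880 is false
  NOT first-generation student: yes → false
Combine:
[1.1] NOT false = true
[1] true OR false = true
[2] true OR false OR false = true
[3.2] NOT true = false
[3] true OR false OR true = true
[4] false OR true OR false = true
[5.3] NOT true = false
[5] true OR true OR false = true
[6] false OR false = false
[root] true AND true AND true AND true AND true AND false = false
Overall: false → rejected

Rejected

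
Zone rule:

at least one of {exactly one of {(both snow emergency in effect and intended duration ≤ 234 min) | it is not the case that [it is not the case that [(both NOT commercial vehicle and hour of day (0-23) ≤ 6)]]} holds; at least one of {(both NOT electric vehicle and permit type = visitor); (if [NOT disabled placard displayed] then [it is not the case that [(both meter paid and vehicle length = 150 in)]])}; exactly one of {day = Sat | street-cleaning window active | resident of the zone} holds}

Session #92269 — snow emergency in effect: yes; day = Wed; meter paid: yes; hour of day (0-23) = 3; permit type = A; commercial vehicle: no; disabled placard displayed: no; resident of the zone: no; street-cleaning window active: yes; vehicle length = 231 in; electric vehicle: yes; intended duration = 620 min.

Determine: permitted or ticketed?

Permitted

Atomic conditions:
  snow emergency in effect: yes → true
  intended duration ≤ 234 min: 620 ≤ 234 is false
  NOT commercial vehicle: no → true
  hour of day (0-23) ≤ 6: 3 ≤ 6 is true
  NOT electric vehicle: yes → false
  permit type = visitor: A == visitor is false
  NOT disabled placard displayed: no → true
  meter paid: yes → true
  vehicle length = 150 in: 231 == 150 is false
  day = Sat: Wed == Sat is false
  street-cleaning window active: yes → true
  resident of the zone: no → false
Combine:
[1.1] true AND false = false
[1.2.1.1] true AND true = true
[1.2.1] NOT true = false
[1.2] NOT false = true
[1] exactly-one(false, true) = true
[2.1] false AND false = false
[2.2.2.1] true AND false = false
[2.2.2] NOT false = true
[2.2] true → true = true
[2] false OR true = true
[3] exactly-one(false, true, false) = true
[root] true OR true OR true = true
Overall: true → permitted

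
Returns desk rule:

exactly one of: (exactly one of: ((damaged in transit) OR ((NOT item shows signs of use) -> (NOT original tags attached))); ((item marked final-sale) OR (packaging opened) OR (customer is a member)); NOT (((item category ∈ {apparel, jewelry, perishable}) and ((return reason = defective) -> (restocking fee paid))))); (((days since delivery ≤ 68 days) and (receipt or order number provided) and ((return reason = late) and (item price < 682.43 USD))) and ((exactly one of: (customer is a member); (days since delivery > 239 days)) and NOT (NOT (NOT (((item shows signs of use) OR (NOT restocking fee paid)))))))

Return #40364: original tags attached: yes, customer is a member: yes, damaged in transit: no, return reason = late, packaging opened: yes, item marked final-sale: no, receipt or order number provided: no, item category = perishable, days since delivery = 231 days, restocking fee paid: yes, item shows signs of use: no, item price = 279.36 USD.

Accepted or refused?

Atomic conditions:
  damaged in transit: no → false
  NOT item shows signs of use: no → true
  NOT original tags attached: yes → false
  item marked final-sale: no → false
  packaging opened: yes → true
  customer is a member: yes → true
  item category ∈ {apparel, jewelry, perishable}: perishable is in the set → true
  return reason = defective: late == defective is false
  restocking fee paid: yes → true
  days since delivery ≤ 68 days: 231 ≤ 68 is false
  receipt or order number provided: no → false
  return reason = late: late == late is true
  item price < 682.43 USD: 279.36 < 682.43 is true
  days since delivery > 239 days: 231 > 239 is false
  item shows signs of use: no → false
  NOT restocking fee paid: yes → false
Combine:
[1.1.2] true → false = false
[1.1] false OR false = false
[1.2] false OR true OR true = true
[1.3.1.2] false → true (antecedent false ⇒ implication holds) = true
[1.3.1] true AND true = true
[1.3] NOT true = false
[1] exactly-one(false, true, false) = true
[2.1.3] true AND true = true
[2.1] false AND false AND true = false
[2.2.1] exactly-one(true, false) = true
[2.2.2.1.1.1] false OR false = false
[2.2.2.1.1] NOT false = true
[2.2.2.1] NOT true = false
[2.2.2] NOT false = true
[2.2] true AND true = true
[2] false AND true = false
[root] exactly-one(true, false) = true
Overall: true → accepted

Accepted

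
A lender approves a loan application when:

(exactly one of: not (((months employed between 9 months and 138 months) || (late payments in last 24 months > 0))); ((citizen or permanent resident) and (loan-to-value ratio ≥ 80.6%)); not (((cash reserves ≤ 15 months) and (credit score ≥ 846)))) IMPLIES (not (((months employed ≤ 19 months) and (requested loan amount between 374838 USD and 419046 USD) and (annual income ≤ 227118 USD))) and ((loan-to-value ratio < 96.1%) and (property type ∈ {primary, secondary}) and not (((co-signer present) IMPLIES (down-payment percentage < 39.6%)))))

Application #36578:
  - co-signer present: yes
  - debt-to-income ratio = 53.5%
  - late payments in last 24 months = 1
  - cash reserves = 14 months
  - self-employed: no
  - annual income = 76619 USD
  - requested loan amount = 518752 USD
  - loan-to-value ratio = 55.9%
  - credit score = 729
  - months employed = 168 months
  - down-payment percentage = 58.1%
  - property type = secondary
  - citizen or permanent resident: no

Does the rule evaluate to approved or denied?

Approved

Atomic conditions:
  months employed between 9 months and 138 months: 168 in [9, 138] is false
  late payments in last 24 months > 0: 1 > 0 is true
  citizen or permanent resident: no → false
  loan-to-value ratio ≥ 80.6%: 55.9 ≥ 80.6 is false
  cash reserves ≤ 15 months: 14 ≤ 15 is true
  credit score ≥ 846: 729 ≥ 846 is false
  months employed ≤ 19 months: 168 ≤ 19 is false
  requested loan amount between 374838 USD and 419046 USD: 518752 in [374838, 419046] is false
  annual income ≤ 227118 USD: 76619 ≤ 227118 is true
  loan-to-value ratio < 96.1%: 55.9 < 96.1 is true
  property type ∈ {primary, secondary}: secondary is in the set → true
  co-signer present: yes → true
  down-payment percentage < 39.6%: 58.1 < 39.6 is false
Combine:
[1.1.1] false OR true = true
[1.1] NOT true = false
[1.2] false AND false = false
[1.3.1] true AND false = false
[1.3] NOT false = true
[1] exactly-one(false, false, true) = true
[2.1.1] false AND false AND true = false
[2.1] NOT false = true
[2.2.3.1] true → false = false
[2.2.3] NOT false = true
[2.2] true AND true AND true = true
[2] true AND true = true
[root] true → true = true
Overall: true → approved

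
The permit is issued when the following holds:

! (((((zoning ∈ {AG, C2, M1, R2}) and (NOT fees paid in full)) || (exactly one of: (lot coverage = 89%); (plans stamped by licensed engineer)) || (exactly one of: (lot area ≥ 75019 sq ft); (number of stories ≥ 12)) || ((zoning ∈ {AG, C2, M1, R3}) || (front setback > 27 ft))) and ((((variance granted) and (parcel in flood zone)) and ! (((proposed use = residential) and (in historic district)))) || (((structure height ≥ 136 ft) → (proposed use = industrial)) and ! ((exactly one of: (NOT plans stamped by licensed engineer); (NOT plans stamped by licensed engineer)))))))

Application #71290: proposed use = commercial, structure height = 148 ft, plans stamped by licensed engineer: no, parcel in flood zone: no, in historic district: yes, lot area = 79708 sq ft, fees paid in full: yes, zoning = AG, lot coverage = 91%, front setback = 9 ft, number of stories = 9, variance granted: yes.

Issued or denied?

Issued

Atomic conditions:
  zoning ∈ {AG, C2, M1, R2}: AG is in the set → true
  NOT fees paid in full: yes → false
  lot coverage = 89%: 91 == 89 is false
  plans stamped by licensed engineer: no → false
  lot area ≥ 75019 sq ft: 79708 ≥ 75019 is true
  number of stories ≥ 12: 9 ≥ 12 is false
  zoning ∈ {AG, C2, M1, R3}: AG is in the set → true
  front setback > 27 ft: 9 > 27 is false
  variance granted: yes → true
  parcel in flood zone: no → false
  proposed use = residential: commercial == residential is false
  in historic district: yes → true
  structure height ≥ 136 ft: 148 ≥ 136 is true
  proposed use = industrial: commercial == industrial is false
  NOT plans stamped by licensed engineer: no → true
Combine:
[1.1.1] true AND false = false
[1.1.2] exactly-one(false, false) = false
[1.1.3] exactly-one(true, false) = true
[1.1.4] true OR false = true
[1.1] false OR false OR true OR true = true
[1.2.1.1] true AND false = false
[1.2.1.2.1] false AND true = false
[1.2.1.2] NOT false = true
[1.2.1] false AND true = false
[1.2.2.1] true → false = false
[1.2.2.2.1] exactly-one(true, true) = false
[1.2.2.2] NOT false = true
[1.2.2] false AND true = false
[1.2] false OR false = false
[1] true AND false = false
[root] NOT false = true
Overall: true → issued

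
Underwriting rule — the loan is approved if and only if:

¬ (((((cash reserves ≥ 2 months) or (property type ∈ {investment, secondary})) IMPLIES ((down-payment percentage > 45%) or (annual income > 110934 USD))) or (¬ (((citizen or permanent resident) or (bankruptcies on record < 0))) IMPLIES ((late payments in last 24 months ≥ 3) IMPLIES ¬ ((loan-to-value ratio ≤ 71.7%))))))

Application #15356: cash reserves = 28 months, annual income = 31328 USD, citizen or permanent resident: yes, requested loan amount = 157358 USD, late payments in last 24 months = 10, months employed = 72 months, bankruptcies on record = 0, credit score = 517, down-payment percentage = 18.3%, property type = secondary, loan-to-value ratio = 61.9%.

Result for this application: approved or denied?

Atomic conditions:
  cash reserves ≥ 2 months: 28 ≥ 2 is true
  property type ∈ {investment, secondary}: secondary is in the set → true
  down-payment percentage > 45%: 18.3 > 45 is false
  annual income > 110934 USD: 31328 > 110934 is false
  citizen or permanent resident: yes → true
  bankruptcies on record < 0: 0 < 0 is false
  late payments in last 24 months ≥ 3: 10 ≥ 3 is true
  loan-to-value ratio ≤ 71.7%: 61.9 ≤ 71.7 is true
Combine:
[1.1.1] true OR true = true
[1.1.2] false OR false = false
[1.1] true → false = false
[1.2.1.1] true OR false = true
[1.2.1] NOT true = false
[1.2.2.2] NOT true = false
[1.2.2] true → false = false
[1.2] false → false (antecedent false ⇒ implication holds) = true
[1] false OR true = true
[root] NOT true = false
Overall: false → denied

Denied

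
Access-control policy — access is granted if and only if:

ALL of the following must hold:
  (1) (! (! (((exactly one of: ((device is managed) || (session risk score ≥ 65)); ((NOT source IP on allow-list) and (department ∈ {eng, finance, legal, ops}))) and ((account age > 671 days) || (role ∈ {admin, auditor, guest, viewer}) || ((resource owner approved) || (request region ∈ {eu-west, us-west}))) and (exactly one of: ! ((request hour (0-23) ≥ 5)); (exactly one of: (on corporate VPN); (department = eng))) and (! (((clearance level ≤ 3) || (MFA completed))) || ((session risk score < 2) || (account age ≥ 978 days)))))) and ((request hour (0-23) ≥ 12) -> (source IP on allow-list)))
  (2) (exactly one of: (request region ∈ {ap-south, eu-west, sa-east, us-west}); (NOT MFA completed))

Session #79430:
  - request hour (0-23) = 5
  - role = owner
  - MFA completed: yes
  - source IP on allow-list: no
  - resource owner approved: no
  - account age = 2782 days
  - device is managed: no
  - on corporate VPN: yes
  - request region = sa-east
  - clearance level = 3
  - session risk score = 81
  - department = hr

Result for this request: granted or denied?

Granted

Atomic conditions:
  device is managed: no → false
  session risk score ≥ 65: 81 ≥ 65 is true
  NOT source IP on allow-list: no → true
  department ∈ {eng, finance, legal, ops}: hr is not in the set → false
  account age > 671 days: 2782 > 671 is true
  role ∈ {admin, auditor, guest, viewer}: owner is not in the set → false
  resource owner approved: no → false
  request region ∈ {eu-west, us-west}: sa-east is not in the set → false
  request hour (0-23) ≥ 5: 5 ≥ 5 is true
  on corporate VPN: yes → true
  department = eng: hr == eng is false
  clearance level ≤ 3: 3 ≤ 3 is true
  MFA completed: yes → true
  session risk score < 2: 81 < 2 is false
  account age ≥ 978 days: 2782 ≥ 978 is true
  request hour (0-23) ≥ 12: 5 ≥ 12 is false
  source IP on allow-list: no → false
  request region ∈ {ap-south, eu-west, sa-east, us-west}: sa-east is in the set → true
  NOT MFA completed: yes → false
Combine:
[1.1.1.1.1.1] false OR true = true
[1.1.1.1.1.2] true AND false = false
[1.1.1.1.1] exactly-one(true, false) = true
[1.1.1.1.2.3] false OR false = false
[1.1.1.1.2] true OR false OR false = true
[1.1.1.1.3.1] NOT true = false
[1.1.1.1.3.2] exactly-one(true, false) = true
[1.1.1.1.3] exactly-one(false, true) = true
[1.1.1.1.4.1.1] true OR true = true
[1.1.1.1.4.1] NOT true = false
[1.1.1.1.4.2] false OR true = true
[1.1.1.1.4] false OR true = true
[1.1.1.1] true AND true AND true AND true = true
[1.1.1] NOT true = false
[1.1] NOT false = true
[1.2] false → false (antecedent false ⇒ implication holds) = true
[1] true AND true = true
[2] exactly-one(true, false) = true
[root] true AND true = true
Overall: true → granted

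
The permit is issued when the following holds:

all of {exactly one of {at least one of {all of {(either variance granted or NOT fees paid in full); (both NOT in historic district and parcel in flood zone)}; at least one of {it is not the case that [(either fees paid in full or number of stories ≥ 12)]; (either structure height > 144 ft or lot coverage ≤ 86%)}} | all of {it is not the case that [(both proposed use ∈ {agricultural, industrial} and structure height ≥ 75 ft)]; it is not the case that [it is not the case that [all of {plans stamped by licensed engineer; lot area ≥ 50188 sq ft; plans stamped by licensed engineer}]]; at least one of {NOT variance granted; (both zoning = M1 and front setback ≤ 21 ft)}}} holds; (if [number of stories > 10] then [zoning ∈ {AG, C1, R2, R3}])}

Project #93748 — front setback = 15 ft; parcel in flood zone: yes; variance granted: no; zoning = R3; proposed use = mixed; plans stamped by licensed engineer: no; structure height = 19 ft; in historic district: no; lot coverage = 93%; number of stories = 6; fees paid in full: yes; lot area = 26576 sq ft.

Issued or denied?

Denied

Atomic conditions:
  variance granted: no → false
  NOT fees paid in full: yes → false
  NOT in historic district: no → true
  parcel in flood zone: yes → true
  fees paid in full: yes → true
  number of stories ≥ 12: 6 ≥ 12 is false
  structure height > 144 ft: 19 > 144 is false
  lot coverage ≤ 86%: 93 ≤ 86 is false
  proposed use ∈ {agricultural, industrial}: mixed is not in the set → false
  structure height ≥ 75 ft: 19 ≥ 75 is false
  plans stamped by licensed engineer: no → false
  lot area ≥ 50188 sq ft: 26576 ≥ 50188 is false
  NOT variance granted: no → true
  zoning = M1: R3 == M1 is false
  front setback ≤ 21 ft: 15 ≤ 21 is true
  number of stories > 10: 6 > 10 is false
  zoning ∈ {AG, C1, R2, R3}: R3 is in the set → true
Combine:
[1.1.1.1] false OR false = false
[1.1.1.2] true AND true = true
[1.1.1] false AND true = false
[1.1.2.1.1] true OR false = true
[1.1.2.1] NOT true = false
[1.1.2.2] false OR false = false
[1.1.2] false OR false = false
[1.1] false OR false = false
[1.2.1.1] false AND false = false
[1.2.1] NOT false = true
[1.2.2.1.1] false AND false AND false = false
[1.2.2.1] NOT false = true
[1.2.2] NOT true = false
[1.2.3.2] false AND true = false
[1.2.3] true OR false = true
[1.2] true AND false AND true = false
[1] exactly-one(false, false) = false
[2] false → true (antecedent false ⇒ implication holds) = true
[root] false AND true = false
Overall: false → denied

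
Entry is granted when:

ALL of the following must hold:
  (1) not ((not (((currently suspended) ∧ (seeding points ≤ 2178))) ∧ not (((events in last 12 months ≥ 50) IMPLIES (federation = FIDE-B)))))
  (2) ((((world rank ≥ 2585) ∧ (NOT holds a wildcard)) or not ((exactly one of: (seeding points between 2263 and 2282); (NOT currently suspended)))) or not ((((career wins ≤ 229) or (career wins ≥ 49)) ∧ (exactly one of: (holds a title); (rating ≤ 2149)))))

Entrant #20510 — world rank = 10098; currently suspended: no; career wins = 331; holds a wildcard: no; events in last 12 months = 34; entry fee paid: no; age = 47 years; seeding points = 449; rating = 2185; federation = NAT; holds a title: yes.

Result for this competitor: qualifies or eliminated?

Atomic conditions:
  currently suspended: no → false
  seeding points ≤ 2178: 449 ≤ 2178 is true
  events in last 12 months ≥ 50: 34 ≥ 50 is false
  federation = FIDE-B: NAT == FIDE-B is false
  world rank ≥ 2585: 10098 ≥ 2585 is true
  NOT holds a wildcard: no → true
  seeding points between 2263 and 2282: 449 in [2263, 2282] is false
  NOT currently suspended: no → true
  career wins ≤ 229: 331 ≤ 229 is false
  career wins ≥ 49: 331 ≥ 49 is true
  holds a title: yes → true
  rating ≤ 2149: 2185 ≤ 2149 is false
Combine:
[1.1.1.1] false AND true = false
[1.1.1] NOT false = true
[1.1.2.1] false → false (antecedent false ⇒ implication holds) = true
[1.1.2] NOT true = false
[1.1] true AND false = false
[1] NOT false = true
[2.1.1] true AND true = true
[2.1.2.1] exactly-one(false, true) = true
[2.1.2] NOT true = false
[2.1] true OR false = true
[2.2.1.1] false OR true = true
[2.2.1.2] exactly-one(true, false) = true
[2.2.1] true AND true = true
[2.2] NOT true = false
[2] true OR false = true
[root] true AND true = true
Overall: true → qualifies

Qualifies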